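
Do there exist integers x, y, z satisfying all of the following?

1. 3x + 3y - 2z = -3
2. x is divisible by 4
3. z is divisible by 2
Yes

Take x = 0, y = -1, z = 0. Substituting into each constraint:
  (1) 3(0) + 3(-1) - 2(0) = -3 ✓
  (2) 0 = 4 × 0, remainder 0 ✓
  (3) 0 = 2 × 0, remainder 0 ✓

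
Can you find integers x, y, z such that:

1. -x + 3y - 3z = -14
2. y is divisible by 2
Yes

Take x = 14, y = 0, z = 0. Substituting into each constraint:
  (1) (-14) + 3(0) - 3(0) = -14 ✓
  (2) 0 = 2 × 0, remainder 0 ✓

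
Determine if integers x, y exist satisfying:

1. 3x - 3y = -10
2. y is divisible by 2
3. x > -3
No

Even the single constraint (3x - 3y = -10) is infeasible over the integers.

  - 3x - 3y = -10: every term on the left is divisible by 3, so the LHS ≡ 0 (mod 3), but the RHS -10 is not — no integer solution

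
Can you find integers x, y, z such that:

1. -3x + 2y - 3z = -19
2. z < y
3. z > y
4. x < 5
No

A contradictory subset is {z < y, z > y}. No integer assignment can satisfy these jointly:

  - z < y: bounds one variable relative to another variable
  - z > y: bounds one variable relative to another variable

Direct contradiction: y > z and z > y cannot both hold.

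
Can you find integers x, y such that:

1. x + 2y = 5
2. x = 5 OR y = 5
Yes

Take x = -5, y = 5. Substituting into each constraint:
  (1) (-5) + 2(5) = 5 ✓
  (2) y = 5, target 5 ✓ (second branch holds)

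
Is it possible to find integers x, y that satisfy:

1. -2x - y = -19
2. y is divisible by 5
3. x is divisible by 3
Yes

Take x = 12, y = -5. Substituting into each constraint:
  (1) -2(12) + 5 = -19 ✓
  (2) -5 = 5 × -1, remainder 0 ✓
  (3) 12 = 3 × 4, remainder 0 ✓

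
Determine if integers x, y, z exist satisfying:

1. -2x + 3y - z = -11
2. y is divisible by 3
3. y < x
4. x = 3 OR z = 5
Yes

Take x = 3, y = 0, z = 5. Substituting into each constraint:
  (1) -2(3) + 3(0) + (-5) = -11 ✓
  (2) 0 = 3 × 0, remainder 0 ✓
  (3) 0 < 3 ✓
  (4) x = 3, target 3 ✓ (first branch holds)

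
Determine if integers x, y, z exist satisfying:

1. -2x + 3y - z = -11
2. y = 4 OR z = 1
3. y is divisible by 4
Yes

Take x = 5, y = 0, z = 1. Substituting into each constraint:
  (1) -2(5) + 3(0) + (-1) = -11 ✓
  (2) z = 1, target 1 ✓ (second branch holds)
  (3) 0 = 4 × 0, remainder 0 ✓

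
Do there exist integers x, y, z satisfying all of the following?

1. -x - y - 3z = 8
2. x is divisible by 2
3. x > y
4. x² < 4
Yes

Take x = 0, y = -2, z = -2. Substituting into each constraint:
  (1) 0 + 2 - 3(-2) = 8 ✓
  (2) 0 = 2 × 0, remainder 0 ✓
  (3) 0 > -2 ✓
  (4) x² = (0)² = 0, and 0 < 4 ✓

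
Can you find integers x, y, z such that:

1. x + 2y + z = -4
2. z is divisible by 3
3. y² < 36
Yes

Take x = 0, y = -2, z = 0. Substituting into each constraint:
  (1) 0 + 2(-2) + 0 = -4 ✓
  (2) 0 = 3 × 0, remainder 0 ✓
  (3) y² = (-2)² = 4, and 4 < 36 ✓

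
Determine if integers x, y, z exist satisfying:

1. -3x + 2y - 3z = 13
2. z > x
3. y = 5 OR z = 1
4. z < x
No

A contradictory subset is {z > x, z < x}. No integer assignment can satisfy these jointly:

  - z > x: bounds one variable relative to another variable
  - z < x: bounds one variable relative to another variable

Direct contradiction: z > x and x > z cannot both hold.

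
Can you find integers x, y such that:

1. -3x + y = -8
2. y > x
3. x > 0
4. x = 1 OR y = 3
No

A contradictory subset is {-3x + y = -8, y > x, x = 1 OR y = 3}. No integer assignment can satisfy these jointly:

  - -3x + y = -8: is a linear equation tying the variables together
  - y > x: bounds one variable relative to another variable
  - x = 1 OR y = 3: forces a choice: either x = 1 or y = 3

Split on the disjunction (x = 1 OR y = 3):
  • If x = 1: the equation forces y = -5, giving (x, y) = (1, -5), which violates y > x.
  • If y = 3: with y = 3, every remaining term of the linear equation is divisible by 3, so the left side is ≡ 0 (mod 3); but the right side -11 ≡ 1 (mod 3). No integers can satisfy it.
Both branches are infeasible, so the system has no integer solution.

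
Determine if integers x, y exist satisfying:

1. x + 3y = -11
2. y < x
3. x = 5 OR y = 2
No

The full constraint system is jointly infeasible over the integers. Each constraint and what it forces:

  - x + 3y = -11: is a linear equation tying the variables together
  - y < x: bounds one variable relative to another variable
  - x = 5 OR y = 2: forces a choice: either x = 5 or y = 2

Split on the disjunction (x = 5 OR y = 2):
  • If x = 5: with x = 5, every remaining term of the linear equation is divisible by 3, so the left side is ≡ 0 (mod 3); but the right side -16 ≡ 2 (mod 3). No integers can satisfy it.
  • If y = 2: the equation forces x = -17, giving (y, x) = (2, -17), which violates x > y.
Both branches are infeasible, so the system has no integer solution.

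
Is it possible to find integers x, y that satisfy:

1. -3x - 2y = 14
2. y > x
Yes

Take x = -4, y = -1. Substituting into each constraint:
  (1) -3(-4) - 2(-1) = 14 ✓
  (2) -1 > -4 ✓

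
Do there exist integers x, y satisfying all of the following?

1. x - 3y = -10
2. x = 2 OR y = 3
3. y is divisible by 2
Yes

Take x = 2, y = 4. Substituting into each constraint:
  (1) 2 - 3(4) = -10 ✓
  (2) x = 2, target 2 ✓ (first branch holds)
  (3) 4 = 2 × 2, remainder 0 ✓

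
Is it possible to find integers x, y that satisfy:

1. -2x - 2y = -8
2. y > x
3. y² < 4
No

The full constraint system is jointly infeasible over the integers. Each constraint and what it forces:

  - -2x - 2y = -8: is a linear equation tying the variables together
  - y > x: bounds one variable relative to another variable
  - y² < 4: restricts y to |y| ≤ 1

Propagating the comparison: x < y and y ≤ 1 give x ≤ 0. Range argument: with x ∈ [−∞, 0], y ∈ [-1, 1], the left side of the equation is at least -2, but the right side is -8 < -2. No integer solution exists.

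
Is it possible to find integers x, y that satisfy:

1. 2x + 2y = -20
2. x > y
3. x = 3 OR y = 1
Yes

Take x = 3, y = -13. Substituting into each constraint:
  (1) 2(3) + 2(-13) = -20 ✓
  (2) 3 > -13 ✓
  (3) x = 3, target 3 ✓ (first branch holds)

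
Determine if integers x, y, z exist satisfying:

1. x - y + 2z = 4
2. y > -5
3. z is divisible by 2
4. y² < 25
Yes

Take x = 4, y = 0, z = 0. Substituting into each constraint:
  (1) 4 + 0 + 2(0) = 4 ✓
  (2) 0 > -5 ✓
  (3) 0 = 2 × 0, remainder 0 ✓
  (4) y² = (0)² = 0, and 0 < 25 ✓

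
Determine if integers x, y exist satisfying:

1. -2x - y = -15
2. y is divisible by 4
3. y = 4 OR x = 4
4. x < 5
No

The full constraint system is jointly infeasible over the integers. Each constraint and what it forces:

  - -2x - y = -15: is a linear equation tying the variables together
  - y is divisible by 4: restricts y to multiples of 4
  - y = 4 OR x = 4: forces a choice: either y = 4 or x = 4
  - x < 5: bounds one variable relative to a constant

Modular obstruction: writing y = 4y', every remaining term of the linear equation is divisible by 2, so the left side is ≡ 0 (mod 2); but the right side -15 ≡ 1 (mod 2). No integers can satisfy it.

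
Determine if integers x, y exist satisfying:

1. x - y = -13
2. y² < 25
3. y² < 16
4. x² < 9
No

A contradictory subset is {x - y = -13, y² < 16, x² < 9}. No integer assignment can satisfy these jointly:

  - x - y = -13: is a linear equation tying the variables together
  - y² < 16: restricts y to |y| ≤ 3
  - x² < 9: restricts x to |x| ≤ 2

Range argument: with x ∈ [-2, 2], y ∈ [-3, 3], the left side of the equation is at least -5, but the right side is -13 < -5. No integer solution exists.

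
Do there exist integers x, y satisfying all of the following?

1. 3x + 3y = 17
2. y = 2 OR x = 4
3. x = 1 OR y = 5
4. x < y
No

Even the single constraint (3x + 3y = 17) is infeasible over the integers.

  - 3x + 3y = 17: every term on the left is divisible by 3, so the LHS ≡ 0 (mod 3), but the RHS 17 is not — no integer solution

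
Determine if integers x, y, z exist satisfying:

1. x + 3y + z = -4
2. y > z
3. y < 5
Yes

Take x = -7, y = 1, z = 0. Substituting into each constraint:
  (1) (-7) + 3(1) + 0 = -4 ✓
  (2) 1 > 0 ✓
  (3) 1 < 5 ✓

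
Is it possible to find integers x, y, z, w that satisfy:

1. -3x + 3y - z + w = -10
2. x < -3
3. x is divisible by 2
Yes

Take x = -4, y = 0, z = 0, w = -22. Substituting into each constraint:
  (1) -3(-4) + 3(0) + 0 + (-22) = -10 ✓
  (2) -4 < -3 ✓
  (3) -4 = 2 × -2, remainder 0 ✓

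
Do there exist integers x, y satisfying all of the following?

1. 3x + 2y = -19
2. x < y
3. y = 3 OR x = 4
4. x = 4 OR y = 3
No

A contradictory subset is {3x + 2y = -19, x < y, x = 4 OR y = 3}. No integer assignment can satisfy these jointly:

  - 3x + 2y = -19: is a linear equation tying the variables together
  - x < y: bounds one variable relative to another variable
  - x = 4 OR y = 3: forces a choice: either x = 4 or y = 3

Split on the disjunction (x = 4 OR y = 3):
  • If x = 4: with x = 4, every remaining term of the linear equation is divisible by 2, so the left side is ≡ 0 (mod 2); but the right side -31 ≡ 1 (mod 2). No integers can satisfy it.
  • If y = 3: with y = 3, every remaining term of the linear equation is divisible by 3, so the left side is ≡ 0 (mod 3); but the right side -25 ≡ 2 (mod 3). No integers can satisfy it.
Both branches are infeasible, so the system has no integer solution.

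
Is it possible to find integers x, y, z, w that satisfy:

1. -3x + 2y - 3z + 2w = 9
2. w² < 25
Yes

Take x = 0, y = 0, z = -3, w = 0. Substituting into each constraint:
  (1) -3(0) + 2(0) - 3(-3) + 2(0) = 9 ✓
  (2) w² = (0)² = 0, and 0 < 25 ✓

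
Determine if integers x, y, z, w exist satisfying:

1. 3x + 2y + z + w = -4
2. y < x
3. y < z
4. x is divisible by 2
Yes

Take x = 2, y = 1, z = 2, w = -14. Substituting into each constraint:
  (1) 3(2) + 2(1) + 2 + (-14) = -4 ✓
  (2) 1 < 2 ✓
  (3) 1 < 2 ✓
  (4) 2 = 2 × 1, remainder 0 ✓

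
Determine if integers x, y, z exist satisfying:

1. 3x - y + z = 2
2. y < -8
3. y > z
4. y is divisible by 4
Yes

Take x = 1, y = -12, z = -13. Substituting into each constraint:
  (1) 3(1) + 12 + (-13) = 2 ✓
  (2) -12 < -8 ✓
  (3) -12 > -13 ✓
  (4) -12 = 4 × -3, remainder 0 ✓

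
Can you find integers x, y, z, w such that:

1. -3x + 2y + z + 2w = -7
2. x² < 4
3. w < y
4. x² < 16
Yes

Take x = 0, y = -2, z = 3, w = -3. Substituting into each constraint:
  (1) -3(0) + 2(-2) + 3 + 2(-3) = -7 ✓
  (2) x² = (0)² = 0, and 0 < 4 ✓
  (3) -3 < -2 ✓
  (4) x² = (0)² = 0, and 0 < 16 ✓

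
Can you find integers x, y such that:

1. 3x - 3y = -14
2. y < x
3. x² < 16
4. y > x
No

Even the single constraint (3x - 3y = -14) is infeasible over the integers.

  - 3x - 3y = -14: every term on the left is divisible by 3, so the LHS ≡ 0 (mod 3), but the RHS -14 is not — no integer solution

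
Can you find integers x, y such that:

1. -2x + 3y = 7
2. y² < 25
Yes

Take x = 1, y = 3. Substituting into each constraint:
  (1) -2(1) + 3(3) = 7 ✓
  (2) y² = (3)² = 9, and 9 < 25 ✓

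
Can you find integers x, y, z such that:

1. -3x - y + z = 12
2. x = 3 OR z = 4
Yes

Take x = -3, y = 1, z = 4. Substituting into each constraint:
  (1) -3(-3) + (-1) + 4 = 12 ✓
  (2) z = 4, target 4 ✓ (second branch holds)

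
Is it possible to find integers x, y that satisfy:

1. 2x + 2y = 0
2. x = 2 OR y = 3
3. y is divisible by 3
Yes

Take x = -3, y = 3. Substituting into each constraint:
  (1) 2(-3) + 2(3) = 0 ✓
  (2) y = 3, target 3 ✓ (second branch holds)
  (3) 3 = 3 × 1, remainder 0 ✓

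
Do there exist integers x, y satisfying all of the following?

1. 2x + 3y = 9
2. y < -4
Yes

Take x = 12, y = -5. Substituting into each constraint:
  (1) 2(12) + 3(-5) = 9 ✓
  (2) -5 < -4 ✓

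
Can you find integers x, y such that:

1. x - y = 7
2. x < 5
Yes

Take x = 0, y = -7. Substituting into each constraint:
  (1) 0 + 7 = 7 ✓
  (2) 0 < 5 ✓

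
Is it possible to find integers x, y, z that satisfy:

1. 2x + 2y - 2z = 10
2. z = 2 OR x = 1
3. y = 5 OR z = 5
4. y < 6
Yes

Take x = 2, y = 5, z = 2. Substituting into each constraint:
  (1) 2(2) + 2(5) - 2(2) = 10 ✓
  (2) z = 2, target 2 ✓ (first branch holds)
  (3) y = 5, target 5 ✓ (first branch holds)
  (4) 5 < 6 ✓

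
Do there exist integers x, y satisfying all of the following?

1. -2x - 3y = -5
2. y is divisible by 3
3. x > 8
Yes

Take x = 16, y = -9. Substituting into each constraint:
  (1) -2(16) - 3(-9) = -5 ✓
  (2) -9 = 3 × -3, remainder 0 ✓
  (3) 16 > 8 ✓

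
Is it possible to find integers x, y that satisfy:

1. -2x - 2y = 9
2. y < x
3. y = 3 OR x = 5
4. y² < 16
No

Even the single constraint (-2x - 2y = 9) is infeasible over the integers.

  - -2x - 2y = 9: every term on the left is divisible by 2, so the LHS ≡ 0 (mod 2), but the RHS 9 is not — no integer solution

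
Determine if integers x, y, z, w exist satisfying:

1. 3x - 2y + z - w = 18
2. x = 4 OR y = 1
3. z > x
Yes

Take x = 4, y = 0, z = 5, w = -1. Substituting into each constraint:
  (1) 3(4) - 2(0) + 5 + 1 = 18 ✓
  (2) x = 4, target 4 ✓ (first branch holds)
  (3) 5 > 4 ✓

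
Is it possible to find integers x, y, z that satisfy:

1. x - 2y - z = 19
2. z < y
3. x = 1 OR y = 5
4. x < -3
Yes

Take x = -4, y = 5, z = -33. Substituting into each constraint:
  (1) (-4) - 2(5) + 33 = 19 ✓
  (2) -33 < 5 ✓
  (3) y = 5, target 5 ✓ (second branch holds)
  (4) -4 < -3 ✓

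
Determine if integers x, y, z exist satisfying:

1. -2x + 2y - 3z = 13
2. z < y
Yes

Take x = -5, y = 0, z = -1. Substituting into each constraint:
  (1) -2(-5) + 2(0) - 3(-1) = 13 ✓
  (2) -1 < 0 ✓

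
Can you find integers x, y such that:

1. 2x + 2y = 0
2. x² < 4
Yes

Take x = 0, y = 0. Substituting into each constraint:
  (1) 2(0) + 2(0) = 0 ✓
  (2) x² = (0)² = 0, and 0 < 4 ✓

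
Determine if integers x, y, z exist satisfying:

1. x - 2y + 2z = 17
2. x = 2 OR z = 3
Yes

Take x = 1, y = -5, z = 3. Substituting into each constraint:
  (1) 1 - 2(-5) + 2(3) = 17 ✓
  (2) z = 3, target 3 ✓ (second branch holds)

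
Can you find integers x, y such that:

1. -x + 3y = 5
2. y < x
Yes

Take x = 4, y = 3. Substituting into each constraint:
  (1) (-4) + 3(3) = 5 ✓
  (2) 3 < 4 ✓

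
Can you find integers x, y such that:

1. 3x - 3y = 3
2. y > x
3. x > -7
No

A contradictory subset is {3x - 3y = 3, y > x}. No integer assignment can satisfy these jointly:

  - 3x - 3y = 3: is a linear equation tying the variables together
  - y > x: bounds one variable relative to another variable

From the equation, x − y = 1, i.e. y − x = -1; but y > x requires y − x ≥ 1. Contradiction.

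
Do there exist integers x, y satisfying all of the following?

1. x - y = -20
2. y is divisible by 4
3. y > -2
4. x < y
Yes

Take x = -20, y = 0. Substituting into each constraint:
  (1) (-20) + 0 = -20 ✓
  (2) 0 = 4 × 0, remainder 0 ✓
  (3) 0 > -2 ✓
  (4) -20 < 0 ✓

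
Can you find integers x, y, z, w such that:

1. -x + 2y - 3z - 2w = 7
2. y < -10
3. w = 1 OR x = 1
Yes

Take x = 0, y = -12, z = -11, w = 1. Substituting into each constraint:
  (1) 0 + 2(-12) - 3(-11) - 2(1) = 7 ✓
  (2) -12 < -10 ✓
  (3) w = 1, target 1 ✓ (first branch holds)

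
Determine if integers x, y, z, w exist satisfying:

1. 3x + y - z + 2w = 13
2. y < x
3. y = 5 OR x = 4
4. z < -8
Yes

Take x = 4, y = 3, z = -10, w = -6. Substituting into each constraint:
  (1) 3(4) + 3 + 10 + 2(-6) = 13 ✓
  (2) 3 < 4 ✓
  (3) x = 4, target 4 ✓ (second branch holds)
  (4) -10 < -8 ✓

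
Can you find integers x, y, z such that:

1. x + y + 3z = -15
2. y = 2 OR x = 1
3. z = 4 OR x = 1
Yes

Take x = 1, y = 2, z = -6. Substituting into each constraint:
  (1) 1 + 2 + 3(-6) = -15 ✓
  (2) y = 2, target 2 ✓ (first branch holds)
  (3) x = 1, target 1 ✓ (second branch holds)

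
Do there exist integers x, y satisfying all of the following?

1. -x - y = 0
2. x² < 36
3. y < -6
No

The full constraint system is jointly infeasible over the integers. Each constraint and what it forces:

  - -x - y = 0: is a linear equation tying the variables together
  - x² < 36: restricts x to |x| ≤ 5
  - y < -6: bounds one variable relative to a constant

Range argument: with x ∈ [-5, 5], y ∈ [−∞, -7], the left side of the equation is at least 2, but the right side is 0 < 2. No integer solution exists.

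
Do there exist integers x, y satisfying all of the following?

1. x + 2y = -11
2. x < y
Yes

Take x = -5, y = -3. Substituting into each constraint:
  (1) (-5) + 2(-3) = -11 ✓
  (2) -5 < -3 ✓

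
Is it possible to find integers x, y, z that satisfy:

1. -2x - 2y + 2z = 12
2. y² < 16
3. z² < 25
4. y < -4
No

A contradictory subset is {y² < 16, y < -4}. No integer assignment can satisfy these jointly:

  - y² < 16: restricts y to |y| ≤ 3
  - y < -4: bounds one variable relative to a constant

Direct contradiction: the bounds on y require y ≥ -3 and y ≤ -5 simultaneously, which is empty.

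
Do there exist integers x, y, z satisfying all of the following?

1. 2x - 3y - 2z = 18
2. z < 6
Yes

Take x = 9, y = 0, z = 0. Substituting into each constraint:
  (1) 2(9) - 3(0) - 2(0) = 18 ✓
  (2) 0 < 6 ✓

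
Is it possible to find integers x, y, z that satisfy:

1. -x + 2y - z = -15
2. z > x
Yes

Take x = 0, y = -7, z = 1. Substituting into each constraint:
  (1) 0 + 2(-7) + (-1) = -15 ✓
  (2) 1 > 0 ✓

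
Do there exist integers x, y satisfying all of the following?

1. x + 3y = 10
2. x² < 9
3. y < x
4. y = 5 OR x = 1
No

A contradictory subset is {x + 3y = 10, y < x, y = 5 OR x = 1}. No integer assignment can satisfy these jointly:

  - x + 3y = 10: is a linear equation tying the variables together
  - y < x: bounds one variable relative to another variable
  - y = 5 OR x = 1: forces a choice: either y = 5 or x = 1

Split on the disjunction (y = 5 OR x = 1):
  • If y = 5: the equation forces x = -5, giving (y, x) = (5, -5), which violates x > y.
  • If x = 1: the equation forces y = 3, giving (x, y) = (1, 3), which violates x > y.
Both branches are infeasible, so the system has no integer solution.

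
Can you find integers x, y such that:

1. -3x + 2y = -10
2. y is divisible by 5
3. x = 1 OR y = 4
No

The full constraint system is jointly infeasible over the integers. Each constraint and what it forces:

  - -3x + 2y = -10: is a linear equation tying the variables together
  - y is divisible by 5: restricts y to multiples of 5
  - x = 1 OR y = 4: forces a choice: either x = 1 or y = 4

Split on the disjunction (x = 1 OR y = 4):
  • If x = 1: with x = 1, writing y = 5y', every remaining term of the linear equation is divisible by 10, so the left side is ≡ 0 (mod 10); but the right side -7 ≡ 3 (mod 10). No integers can satisfy it.
  • If y = 4: this contradicts the divisibility constraint — 4 is not a multiple of 5.
Both branches are infeasible, so the system has no integer solution.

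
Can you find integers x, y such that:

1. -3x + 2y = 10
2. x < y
Yes

Take x = -2, y = 2. Substituting into each constraint:
  (1) -3(-2) + 2(2) = 10 ✓
  (2) -2 < 2 ✓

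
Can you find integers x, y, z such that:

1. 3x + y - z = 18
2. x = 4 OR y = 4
Yes

Take x = 4, y = 0, z = -6. Substituting into each constraint:
  (1) 3(4) + 0 + 6 = 18 ✓
  (2) x = 4, target 4 ✓ (first branch holds)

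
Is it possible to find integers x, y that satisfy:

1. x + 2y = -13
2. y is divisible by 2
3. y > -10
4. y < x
Yes

Take x = -1, y = -6. Substituting into each constraint:
  (1) (-1) + 2(-6) = -13 ✓
  (2) -6 = 2 × -3, remainder 0 ✓
  (3) -6 > -10 ✓
  (4) -6 < -1 ✓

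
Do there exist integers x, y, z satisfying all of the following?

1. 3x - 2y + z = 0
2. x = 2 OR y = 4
Yes

Take x = 0, y = 4, z = 8. Substituting into each constraint:
  (1) 3(0) - 2(4) + 8 = 0 ✓
  (2) y = 4, target 4 ✓ (second branch holds)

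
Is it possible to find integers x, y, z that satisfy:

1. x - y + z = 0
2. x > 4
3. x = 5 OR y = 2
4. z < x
Yes

Take x = 5, y = 2, z = -3. Substituting into each constraint:
  (1) 5 + (-2) + (-3) = 0 ✓
  (2) 5 > 4 ✓
  (3) x = 5, target 5 ✓ (first branch holds)
  (4) -3 < 5 ✓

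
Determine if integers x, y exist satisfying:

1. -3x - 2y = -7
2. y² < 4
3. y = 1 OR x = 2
No

A contradictory subset is {-3x - 2y = -7, y = 1 OR x = 2}. No integer assignment can satisfy these jointly:

  - -3x - 2y = -7: is a linear equation tying the variables together
  - y = 1 OR x = 2: forces a choice: either y = 1 or x = 2

Split on the disjunction (y = 1 OR x = 2):
  • If y = 1: with y = 1, every remaining term of the linear equation is divisible by 3, so the left side is ≡ 0 (mod 3); but the right side -5 ≡ 1 (mod 3). No integers can satisfy it.
  • If x = 2: with x = 2, every remaining term of the linear equation is divisible by 2, so the left side is ≡ 0 (mod 2); but the right side -1 ≡ 1 (mod 2). No integers can satisfy it.
Both branches are infeasible, so the system has no integer solution.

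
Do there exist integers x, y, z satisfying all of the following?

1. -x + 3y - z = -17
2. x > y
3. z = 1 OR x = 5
Yes

Take x = 5, y = 4, z = 24. Substituting into each constraint:
  (1) (-5) + 3(4) + (-24) = -17 ✓
  (2) 5 > 4 ✓
  (3) x = 5, target 5 ✓ (second branch holds)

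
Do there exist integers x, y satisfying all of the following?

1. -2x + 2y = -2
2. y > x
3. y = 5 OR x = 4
No

A contradictory subset is {-2x + 2y = -2, y > x}. No integer assignment can satisfy these jointly:

  - -2x + 2y = -2: is a linear equation tying the variables together
  - y > x: bounds one variable relative to another variable

From the equation, x − y = 1, i.e. y − x = -1; but y > x requires y − x ≥ 1. Contradiction.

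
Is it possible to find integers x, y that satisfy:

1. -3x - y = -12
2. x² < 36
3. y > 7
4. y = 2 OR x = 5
No

A contradictory subset is {-3x - y = -12, y > 7, y = 2 OR x = 5}. No integer assignment can satisfy these jointly:

  - -3x - y = -12: is a linear equation tying the variables together
  - y > 7: bounds one variable relative to a constant
  - y = 2 OR x = 5: forces a choice: either y = 2 or x = 5

Split on the disjunction (y = 2 OR x = 5):
  • If y = 2: this contradicts the bound y ≥ 8.
  • If x = 5: the equation forces y = -3, which contradicts the bound y ≥ 8.
Both branches are infeasible, so the system has no integer solution.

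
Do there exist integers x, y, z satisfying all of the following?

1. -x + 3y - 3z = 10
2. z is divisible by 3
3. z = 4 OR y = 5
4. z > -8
Yes

Take x = 5, y = 5, z = 0. Substituting into each constraint:
  (1) (-5) + 3(5) - 3(0) = 10 ✓
  (2) 0 = 3 × 0, remainder 0 ✓
  (3) y = 5, target 5 ✓ (second branch holds)
  (4) 0 > -8 ✓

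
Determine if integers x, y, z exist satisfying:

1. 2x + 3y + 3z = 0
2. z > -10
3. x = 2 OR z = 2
Yes

Take x = 3, y = -4, z = 2. Substituting into each constraint:
  (1) 2(3) + 3(-4) + 3(2) = 0 ✓
  (2) 2 > -10 ✓
  (3) z = 2, target 2 ✓ (second branch holds)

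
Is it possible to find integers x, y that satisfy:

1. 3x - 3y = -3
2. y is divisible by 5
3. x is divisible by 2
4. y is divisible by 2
No

A contradictory subset is {3x - 3y = -3, x is divisible by 2, y is divisible by 2}. No integer assignment can satisfy these jointly:

  - 3x - 3y = -3: is a linear equation tying the variables together
  - x is divisible by 2: restricts x to multiples of 2
  - y is divisible by 2: restricts y to multiples of 2

Modular obstruction: writing x = 2x' and writing y = 2y', every remaining term of the linear equation is divisible by 6, so the left side is ≡ 0 (mod 6); but the right side -3 ≡ 3 (mod 6). No integers can satisfy it.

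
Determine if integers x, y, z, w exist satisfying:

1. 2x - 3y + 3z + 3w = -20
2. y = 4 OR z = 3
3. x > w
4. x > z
Yes

Take x = 5, y = 17, z = 3, w = 4. Substituting into each constraint:
  (1) 2(5) - 3(17) + 3(3) + 3(4) = -20 ✓
  (2) z = 3, target 3 ✓ (second branch holds)
  (3) 5 > 4 ✓
  (4) 5 > 3 ✓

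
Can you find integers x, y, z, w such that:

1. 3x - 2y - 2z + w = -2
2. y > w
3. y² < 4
Yes

Take x = 1, y = 0, z = 2, w = -1. Substituting into each constraint:
  (1) 3(1) - 2(0) - 2(2) + (-1) = -2 ✓
  (2) 0 > -1 ✓
  (3) y² = (0)² = 0, and 0 < 4 ✓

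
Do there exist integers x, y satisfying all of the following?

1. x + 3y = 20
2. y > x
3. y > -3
Yes

Take x = 2, y = 6. Substituting into each constraint:
  (1) 2 + 3(6) = 20 ✓
  (2) 6 > 2 ✓
  (3) 6 > -3 ✓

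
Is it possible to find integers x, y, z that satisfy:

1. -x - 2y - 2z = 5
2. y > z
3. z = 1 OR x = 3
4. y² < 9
Yes

Take x = -11, y = 2, z = 1. Substituting into each constraint:
  (1) 11 - 2(2) - 2(1) = 5 ✓
  (2) 2 > 1 ✓
  (3) z = 1, target 1 ✓ (first branch holds)
  (4) y² = (2)² = 4, and 4 < 9 ✓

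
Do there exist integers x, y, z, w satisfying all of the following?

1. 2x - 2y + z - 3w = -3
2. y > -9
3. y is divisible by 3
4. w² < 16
Yes

Take x = -2, y = 0, z = 1, w = 0. Substituting into each constraint:
  (1) 2(-2) - 2(0) + 1 - 3(0) = -3 ✓
  (2) 0 > -9 ✓
  (3) 0 = 3 × 0, remainder 0 ✓
  (4) w² = (0)² = 0, and 0 < 16 ✓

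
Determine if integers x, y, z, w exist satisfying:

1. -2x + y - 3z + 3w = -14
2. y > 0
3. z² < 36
Yes

Take x = 0, y = 1, z = 0, w = -5. Substituting into each constraint:
  (1) -2(0) + 1 - 3(0) + 3(-5) = -14 ✓
  (2) 1 > 0 ✓
  (3) z² = (0)² = 0, and 0 < 36 ✓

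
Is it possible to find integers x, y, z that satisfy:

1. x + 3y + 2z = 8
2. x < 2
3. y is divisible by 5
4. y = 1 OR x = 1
Yes

Take x = 1, y = 5, z = -4. Substituting into each constraint:
  (1) 1 + 3(5) + 2(-4) = 8 ✓
  (2) 1 < 2 ✓
  (3) 5 = 5 × 1, remainder 0 ✓
  (4) x = 1, target 1 ✓ (second branch holds)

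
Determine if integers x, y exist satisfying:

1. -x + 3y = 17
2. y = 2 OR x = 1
Yes

Take x = 1, y = 6. Substituting into each constraint:
  (1) (-1) + 3(6) = 17 ✓
  (2) x = 1, target 1 ✓ (second branch holds)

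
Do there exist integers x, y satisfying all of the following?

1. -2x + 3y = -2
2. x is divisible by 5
Yes

Take x = 10, y = 6. Substituting into each constraint:
  (1) -2(10) + 3(6) = -2 ✓
  (2) 10 = 5 × 2, remainder 0 ✓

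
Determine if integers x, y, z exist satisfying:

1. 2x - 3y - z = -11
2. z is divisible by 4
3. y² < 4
Yes

Take x = -4, y = 1, z = 0. Substituting into each constraint:
  (1) 2(-4) - 3(1) + 0 = -11 ✓
  (2) 0 = 4 × 0, remainder 0 ✓
  (3) y² = (1)² = 1, and 1 < 4 ✓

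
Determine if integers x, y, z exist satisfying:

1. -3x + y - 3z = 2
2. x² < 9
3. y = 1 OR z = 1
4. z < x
Yes

Take x = 2, y = 11, z = 1. Substituting into each constraint:
  (1) -3(2) + 11 - 3(1) = 2 ✓
  (2) x² = (2)² = 4, and 4 < 9 ✓
  (3) z = 1, target 1 ✓ (second branch holds)
  (4) 1 < 2 ✓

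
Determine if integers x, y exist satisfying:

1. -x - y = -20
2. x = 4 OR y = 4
Yes

Take x = 16, y = 4. Substituting into each constraint:
  (1) (-16) + (-4) = -20 ✓
  (2) y = 4, target 4 ✓ (second branch holds)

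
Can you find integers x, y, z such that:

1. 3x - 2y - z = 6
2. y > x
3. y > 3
Yes

Take x = 0, y = 4, z = -14. Substituting into each constraint:
  (1) 3(0) - 2(4) + 14 = 6 ✓
  (2) 4 > 0 ✓
  (3) 4 > 3 ✓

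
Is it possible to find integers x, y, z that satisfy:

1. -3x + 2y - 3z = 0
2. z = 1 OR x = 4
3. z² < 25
Yes

Take x = 4, y = 0, z = -4. Substituting into each constraint:
  (1) -3(4) + 2(0) - 3(-4) = 0 ✓
  (2) x = 4, target 4 ✓ (second branch holds)
  (3) z² = (-4)² = 16, and 16 < 25 ✓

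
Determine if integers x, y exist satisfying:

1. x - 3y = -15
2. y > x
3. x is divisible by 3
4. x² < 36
Yes

Take x = 0, y = 5. Substituting into each constraint:
  (1) 0 - 3(5) = -15 ✓
  (2) 5 > 0 ✓
  (3) 0 = 3 × 0, remainder 0 ✓
  (4) x² = (0)² = 0, and 0 < 36 ✓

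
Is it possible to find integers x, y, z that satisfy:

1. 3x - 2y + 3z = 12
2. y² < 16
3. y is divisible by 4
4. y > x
Yes

Take x = -1, y = 0, z = 5. Substituting into each constraint:
  (1) 3(-1) - 2(0) + 3(5) = 12 ✓
  (2) y² = (0)² = 0, and 0 < 16 ✓
  (3) 0 = 4 × 0, remainder 0 ✓
  (4) 0 > -1 ✓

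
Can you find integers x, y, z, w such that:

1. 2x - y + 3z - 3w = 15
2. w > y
Yes

Take x = 0, y = 0, z = 6, w = 1. Substituting into each constraint:
  (1) 2(0) + 0 + 3(6) - 3(1) = 15 ✓
  (2) 1 > 0 ✓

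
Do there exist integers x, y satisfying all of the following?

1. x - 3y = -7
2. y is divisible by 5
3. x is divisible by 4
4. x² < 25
No

The full constraint system is jointly infeasible over the integers. Each constraint and what it forces:

  - x - 3y = -7: is a linear equation tying the variables together
  - y is divisible by 5: restricts y to multiples of 5
  - x is divisible by 4: restricts x to multiples of 4
  - x² < 25: restricts x to |x| ≤ 4

The bounds confine x to {-4, 0, 4} with 4 | x. For each value, substitute into the equation:
  • x = -4: the equation forces y = 1, but 5 does not divide 1.
  • x = 0: the equation gives -3y = -7, so y would not be an integer.
  • x = 4: the equation gives -3y = -11, so y would not be an integer.
Every case fails, so no integer solution exists.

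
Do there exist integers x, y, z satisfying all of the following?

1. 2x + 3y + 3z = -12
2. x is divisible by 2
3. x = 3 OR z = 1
Yes

Take x = 6, y = -9, z = 1. Substituting into each constraint:
  (1) 2(6) + 3(-9) + 3(1) = -12 ✓
  (2) 6 = 2 × 3, remainder 0 ✓
  (3) z = 1, target 1 ✓ (second branch holds)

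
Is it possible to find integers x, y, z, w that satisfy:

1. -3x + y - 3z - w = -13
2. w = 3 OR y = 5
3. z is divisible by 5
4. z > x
Yes

Take x = -1, y = -13, z = 0, w = 3. Substituting into each constraint:
  (1) -3(-1) + (-13) - 3(0) + (-3) = -13 ✓
  (2) w = 3, target 3 ✓ (first branch holds)
  (3) 0 = 5 × 0, remainder 0 ✓
  (4) 0 > -1 ✓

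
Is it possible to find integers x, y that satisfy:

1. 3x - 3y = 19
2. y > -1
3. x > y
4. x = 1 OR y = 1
No

Even the single constraint (3x - 3y = 19) is infeasible over the integers.

  - 3x - 3y = 19: every term on the left is divisible by 3, so the LHS ≡ 0 (mod 3), but the RHS 19 is not — no integer solution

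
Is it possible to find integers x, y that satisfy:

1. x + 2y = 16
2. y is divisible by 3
Yes

Take x = 16, y = 0. Substituting into each constraint:
  (1) 16 + 2(0) = 16 ✓
  (2) 0 = 3 × 0, remainder 0 ✓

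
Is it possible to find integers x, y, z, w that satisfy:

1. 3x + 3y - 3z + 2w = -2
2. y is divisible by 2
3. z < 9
Yes

Take x = -2, y = 0, z = 0, w = 2. Substituting into each constraint:
  (1) 3(-2) + 3(0) - 3(0) + 2(2) = -2 ✓
  (2) 0 = 2 × 0, remainder 0 ✓
  (3) 0 < 9 ✓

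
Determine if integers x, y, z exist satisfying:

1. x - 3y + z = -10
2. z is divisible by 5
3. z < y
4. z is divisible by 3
Yes

Take x = -7, y = 1, z = 0. Substituting into each constraint:
  (1) (-7) - 3(1) + 0 = -10 ✓
  (2) 0 = 5 × 0, remainder 0 ✓
  (3) 0 < 1 ✓
  (4) 0 = 3 × 0, remainder 0 ✓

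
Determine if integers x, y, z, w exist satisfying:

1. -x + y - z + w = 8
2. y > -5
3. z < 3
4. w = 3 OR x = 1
Yes

Take x = 1, y = 0, z = -9, w = 0. Substituting into each constraint:
  (1) (-1) + 0 + 9 + 0 = 8 ✓
  (2) 0 > -5 ✓
  (3) -9 < 3 ✓
  (4) x = 1, target 1 ✓ (second branch holds)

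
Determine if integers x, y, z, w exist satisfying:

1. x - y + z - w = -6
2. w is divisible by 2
Yes

Take x = 0, y = 6, z = 0, w = 0. Substituting into each constraint:
  (1) 0 + (-6) + 0 + 0 = -6 ✓
  (2) 0 = 2 × 0, remainder 0 ✓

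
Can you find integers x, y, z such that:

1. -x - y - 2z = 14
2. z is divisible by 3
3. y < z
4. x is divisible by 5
Yes

Take x = -10, y = -4, z = 0. Substituting into each constraint:
  (1) 10 + 4 - 2(0) = 14 ✓
  (2) 0 = 3 × 0, remainder 0 ✓
  (3) -4 < 0 ✓
  (4) -10 = 5 × -2, remainder 0 ✓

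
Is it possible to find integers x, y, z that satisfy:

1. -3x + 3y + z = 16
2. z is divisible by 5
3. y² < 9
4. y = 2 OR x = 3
Yes

Take x = -5, y = 2, z = -5. Substituting into each constraint:
  (1) -3(-5) + 3(2) + (-5) = 16 ✓
  (2) -5 = 5 × -1, remainder 0 ✓
  (3) y² = (2)² = 4, and 4 < 9 ✓
  (4) y = 2, target 2 ✓ (first branch holds)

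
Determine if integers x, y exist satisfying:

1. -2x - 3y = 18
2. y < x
Yes

Take x = 0, y = -6. Substituting into each constraint:
  (1) -2(0) - 3(-6) = 18 ✓
  (2) -6 < 0 ✓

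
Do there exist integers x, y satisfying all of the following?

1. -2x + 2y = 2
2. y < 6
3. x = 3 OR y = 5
Yes

Take x = 4, y = 5. Substituting into each constraint:
  (1) -2(4) + 2(5) = 2 ✓
  (2) 5 < 6 ✓
  (3) y = 5, target 5 ✓ (second branch holds)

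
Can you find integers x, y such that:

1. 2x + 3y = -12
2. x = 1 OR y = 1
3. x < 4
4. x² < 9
No

A contradictory subset is {2x + 3y = -12, x = 1 OR y = 1}. No integer assignment can satisfy these jointly:

  - 2x + 3y = -12: is a linear equation tying the variables together
  - x = 1 OR y = 1: forces a choice: either x = 1 or y = 1

Split on the disjunction (x = 1 OR y = 1):
  • If x = 1: with x = 1, every remaining term of the linear equation is divisible by 3, so the left side is ≡ 0 (mod 3); but the right side -14 ≡ 1 (mod 3). No integers can satisfy it.
  • If y = 1: with y = 1, every remaining term of the linear equation is divisible by 2, so the left side is ≡ 0 (mod 2); but the right side -15 ≡ 1 (mod 2). No integers can satisfy it.
Both branches are infeasible, so the system has no integer solution.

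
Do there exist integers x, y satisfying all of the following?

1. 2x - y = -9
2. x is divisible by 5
Yes

Take x = 0, y = 9. Substituting into each constraint:
  (1) 2(0) + (-9) = -9 ✓
  (2) 0 = 5 × 0, remainder 0 ✓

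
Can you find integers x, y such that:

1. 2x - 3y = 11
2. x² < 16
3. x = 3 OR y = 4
No

A contradictory subset is {2x - 3y = 11, x = 3 OR y = 4}. No integer assignment can satisfy these jointly:

  - 2x - 3y = 11: is a linear equation tying the variables together
  - x = 3 OR y = 4: forces a choice: either x = 3 or y = 4

Split on the disjunction (x = 3 OR y = 4):
  • If x = 3: with x = 3, every remaining term of the linear equation is divisible by 3, so the left side is ≡ 0 (mod 3); but the right side 5 ≡ 2 (mod 3). No integers can satisfy it.
  • If y = 4: with y = 4, every remaining term of the linear equation is divisible by 2, so the left side is ≡ 0 (mod 2); but the right side 23 ≡ 1 (mod 2). No integers can satisfy it.
Both branches are infeasible, so the system has no integer solution.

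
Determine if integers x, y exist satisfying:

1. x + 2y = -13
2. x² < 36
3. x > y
Yes

Take x = -3, y = -5. Substituting into each constraint:
  (1) (-3) + 2(-5) = -13 ✓
  (2) x² = (-3)² = 9, and 9 < 36 ✓
  (3) -3 > -5 ✓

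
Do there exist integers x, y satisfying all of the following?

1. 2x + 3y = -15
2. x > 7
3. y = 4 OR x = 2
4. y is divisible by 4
No

A contradictory subset is {2x + 3y = -15, x > 7, y = 4 OR x = 2}. No integer assignment can satisfy these jointly:

  - 2x + 3y = -15: is a linear equation tying the variables together
  - x > 7: bounds one variable relative to a constant
  - y = 4 OR x = 2: forces a choice: either y = 4 or x = 2

Split on the disjunction (y = 4 OR x = 2):
  • If y = 4: with y = 4, every remaining term of the linear equation is divisible by 2, so the left side is ≡ 0 (mod 2); but the right side -27 ≡ 1 (mod 2). No integers can satisfy it.
  • If x = 2: this contradicts the bound x ≥ 8.
Both branches are infeasible, so the system has no integer solution.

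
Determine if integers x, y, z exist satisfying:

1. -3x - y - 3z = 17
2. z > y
Yes

Take x = -8, y = 1, z = 2. Substituting into each constraint:
  (1) -3(-8) + (-1) - 3(2) = 17 ✓
  (2) 2 > 1 ✓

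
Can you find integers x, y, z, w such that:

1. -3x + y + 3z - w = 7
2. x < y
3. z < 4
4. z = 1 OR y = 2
Yes

Take x = 0, y = 1, z = 1, w = -3. Substituting into each constraint:
  (1) -3(0) + 1 + 3(1) + 3 = 7 ✓
  (2) 0 < 1 ✓
  (3) 1 < 4 ✓
  (4) z = 1, target 1 ✓ (first branch holds)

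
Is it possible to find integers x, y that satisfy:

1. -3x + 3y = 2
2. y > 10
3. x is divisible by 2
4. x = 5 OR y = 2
No

Even the single constraint (-3x + 3y = 2) is infeasible over the integers.

  - -3x + 3y = 2: every term on the left is divisible by 3, so the LHS ≡ 0 (mod 3), but the RHS 2 is not — no integer solution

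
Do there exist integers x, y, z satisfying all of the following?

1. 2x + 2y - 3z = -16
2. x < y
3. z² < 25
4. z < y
Yes

Take x = -9, y = 1, z = 0. Substituting into each constraint:
  (1) 2(-9) + 2(1) - 3(0) = -16 ✓
  (2) -9 < 1 ✓
  (3) z² = (0)² = 0, and 0 < 25 ✓
  (4) 0 < 1 ✓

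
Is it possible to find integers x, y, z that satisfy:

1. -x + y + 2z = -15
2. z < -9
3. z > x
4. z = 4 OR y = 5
Yes

Take x = -22, y = 5, z = -21. Substituting into each constraint:
  (1) 22 + 5 + 2(-21) = -15 ✓
  (2) -21 < -9 ✓
  (3) -21 > -22 ✓
  (4) y = 5, target 5 ✓ (second branch holds)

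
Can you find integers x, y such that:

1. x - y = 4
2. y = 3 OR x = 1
Yes

Take x = 7, y = 3. Substituting into each constraint:
  (1) 7 + (-3) = 4 ✓
  (2) y = 3, target 3 ✓ (first branch holds)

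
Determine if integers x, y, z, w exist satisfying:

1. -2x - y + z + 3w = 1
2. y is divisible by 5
Yes

Take x = 0, y = 0, z = 1, w = 0. Substituting into each constraint:
  (1) -2(0) + 0 + 1 + 3(0) = 1 ✓
  (2) 0 = 5 × 0, remainder 0 ✓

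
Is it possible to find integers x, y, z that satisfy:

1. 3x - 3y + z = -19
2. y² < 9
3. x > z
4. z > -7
Yes

Take x = -3, y = 2, z = -4. Substituting into each constraint:
  (1) 3(-3) - 3(2) + (-4) = -19 ✓
  (2) y² = (2)² = 4, and 4 < 9 ✓
  (3) -3 > -4 ✓
  (4) -4 > -7 ✓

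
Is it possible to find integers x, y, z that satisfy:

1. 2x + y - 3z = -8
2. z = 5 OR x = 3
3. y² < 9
Yes

Take x = 4, y = -1, z = 5. Substituting into each constraint:
  (1) 2(4) + (-1) - 3(5) = -8 ✓
  (2) z = 5, target 5 ✓ (first branch holds)
  (3) y² = (-1)² = 1, and 1 < 9 ✓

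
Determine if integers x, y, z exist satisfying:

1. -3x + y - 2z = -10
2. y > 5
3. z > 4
Yes

Take x = 2, y = 6, z = 5. Substituting into each constraint:
  (1) -3(2) + 6 - 2(5) = -10 ✓
  (2) 6 > 5 ✓
  (3) 5 > 4 ✓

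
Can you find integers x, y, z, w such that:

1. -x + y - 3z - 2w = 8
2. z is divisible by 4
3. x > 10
Yes

Take x = 11, y = 19, z = 0, w = 0. Substituting into each constraint:
  (1) (-11) + 19 - 3(0) - 2(0) = 8 ✓
  (2) 0 = 4 × 0, remainder 0 ✓
  (3) 11 > 10 ✓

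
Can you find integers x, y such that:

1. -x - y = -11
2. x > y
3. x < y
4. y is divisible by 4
No

A contradictory subset is {x > y, x < y}. No integer assignment can satisfy these jointly:

  - x > y: bounds one variable relative to another variable
  - x < y: bounds one variable relative to another variable

Direct contradiction: x > y and y > x cannot both hold.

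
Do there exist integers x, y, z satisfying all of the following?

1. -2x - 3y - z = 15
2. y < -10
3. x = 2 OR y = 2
Yes

Take x = 2, y = -11, z = 14. Substituting into each constraint:
  (1) -2(2) - 3(-11) + (-14) = 15 ✓
  (2) -11 < -10 ✓
  (3) x = 2, target 2 ✓ (first branch holds)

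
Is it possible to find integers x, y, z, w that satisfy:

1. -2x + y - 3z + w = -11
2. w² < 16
Yes

Take x = 1, y = 0, z = 3, w = 0. Substituting into each constraint:
  (1) -2(1) + 0 - 3(3) + 0 = -11 ✓
  (2) w² = (0)² = 0, and 0 < 16 ✓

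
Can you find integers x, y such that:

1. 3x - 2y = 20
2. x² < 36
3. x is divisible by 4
Yes

Take x = 0, y = -10. Substituting into each constraint:
  (1) 3(0) - 2(-10) = 20 ✓
  (2) x² = (0)² = 0, and 0 < 36 ✓
  (3) 0 = 4 × 0, remainder 0 ✓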